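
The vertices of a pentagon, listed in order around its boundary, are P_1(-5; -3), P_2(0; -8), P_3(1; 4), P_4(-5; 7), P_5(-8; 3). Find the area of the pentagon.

Apply the surveyor's formula: 2A = Σ (x_i·y_{i+1} − x_{i+1}·y_i), indices taken mod 5.
Σ = (40) + (8) + (27) + (41) + (39) = 155
Area = |Σ|/2 = 77.5.

77.5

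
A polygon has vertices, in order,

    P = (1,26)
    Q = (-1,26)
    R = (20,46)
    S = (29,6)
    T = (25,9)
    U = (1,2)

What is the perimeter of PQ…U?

126

|PQ| = √((-2)² + (0)²) = √4 = 2
|QR| = √((21)² + (20)²) = √841 = 29
|RS| = √((9)² + (-40)²) = √1681 = 41
|ST| = √((-4)² + (3)²) = √25 = 5
|TU| = √((-24)² + (-7)²) = √625 = 25
|UP| = √((0)² + (24)²) = √576 = 24
Perimeter = 2 + 29 + 41 + 5 + 25 + 24 = 126.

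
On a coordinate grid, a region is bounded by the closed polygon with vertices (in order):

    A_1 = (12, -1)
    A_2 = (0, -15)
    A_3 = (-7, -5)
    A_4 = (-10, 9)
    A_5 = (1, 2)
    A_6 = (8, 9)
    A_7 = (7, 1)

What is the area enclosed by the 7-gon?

254

A_1→A_2: (12)(-15) − (0)(-1) = -180
A_2→A_3: (0)(-5) − (-7)(-15) = -105
A_3→A_4: (-7)(9) − (-10)(-5) = -113
A_4→A_5: (-10)(2) − (1)(9) = -29
A_5→A_6: (1)(9) − (8)(2) = -7
A_6→A_7: (8)(1) − (7)(9) = -55
A_7→A_1: (7)(-1) − (12)(1) = -19
Σ = -508
Area = |Σ|/2 = 254.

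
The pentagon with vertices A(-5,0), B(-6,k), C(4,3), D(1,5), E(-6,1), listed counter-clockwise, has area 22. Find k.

The doubled signed area Σ (x_i y_{i+1} − x_{i+1} y_i) is linear in k.
With k=0 it equals 35; the coefficient of k is -9 (from the two edges through B).
So -9·k + 35 = 2·22 = 44 ⇒ k = -1.

-1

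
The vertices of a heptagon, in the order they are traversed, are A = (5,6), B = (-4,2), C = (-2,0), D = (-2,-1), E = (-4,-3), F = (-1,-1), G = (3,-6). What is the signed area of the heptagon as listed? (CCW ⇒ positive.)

Σ = (34) + (4) + (2) + (2) + (1) + (9) + (48) = 100
Signed area = Σ/2 = 50 (positive ⇒ counter-clockwise traversal).

50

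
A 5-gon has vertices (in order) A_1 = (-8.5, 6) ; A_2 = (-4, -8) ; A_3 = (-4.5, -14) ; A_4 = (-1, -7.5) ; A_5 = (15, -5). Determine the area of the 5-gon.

148.375

Σ = (92) + (20) + (19.75) + (117.5) + (47.5) = 296.75
Area = |Σ|/2 = 148.375.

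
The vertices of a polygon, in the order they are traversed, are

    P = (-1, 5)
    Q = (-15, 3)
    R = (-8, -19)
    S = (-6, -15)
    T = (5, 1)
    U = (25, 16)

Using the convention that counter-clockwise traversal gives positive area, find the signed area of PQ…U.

326

Σ = (72) + (309) + (6) + (69) + (55) + (141) = 652
Signed area = Σ/2 = 326 (positive ⇒ counter-clockwise traversal).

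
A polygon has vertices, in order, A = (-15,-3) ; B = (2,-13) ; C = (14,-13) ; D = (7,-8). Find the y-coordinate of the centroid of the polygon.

-352/39

Apply the shoelace (surveyor's) formula. First the cross-terms c_i = x_i·y_{i+1} − x_{i+1}·y_i:
  201, 156, -21, -141  ⇒  2A = 195, A = 97.5.
Then Σ (y_i + y_{i+1})·c_i = -5280, so ȳ = -5280 / (6·97.5) = -352/39.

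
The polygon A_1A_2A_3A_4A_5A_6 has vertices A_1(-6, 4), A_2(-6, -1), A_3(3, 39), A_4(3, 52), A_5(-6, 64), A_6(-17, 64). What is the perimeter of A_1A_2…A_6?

|A_1A_2| = √((0)² + (-5)²) = √25 = 5
|A_2A_3| = √((9)² + (40)²) = √1681 = 41
|A_3A_4| = √((0)² + (13)²) = √169 = 13
|A_4A_5| = √((-9)² + (12)²) = √225 = 15
|A_5A_6| = √((-11)² + (0)²) = √121 = 11
|A_6A_1| = √((11)² + (-60)²) = √3721 = 61
Perimeter = 5 + 41 + 13 + 15 + 11 + 61 = 146.

146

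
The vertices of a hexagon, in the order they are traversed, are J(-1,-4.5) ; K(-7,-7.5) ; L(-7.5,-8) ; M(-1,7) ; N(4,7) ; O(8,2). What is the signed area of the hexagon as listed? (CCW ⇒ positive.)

Apply Gauss's area formula: 2A = Σ (x_i·y_{i+1} − x_{i+1}·y_i), indices taken mod 6.
J→K: (-1)(-7.5) − (-7)(-4.5) = -24
K→L: (-7)(-8) − (-7.5)(-7.5) = -0.25
L→M: (-7.5)(7) − (-1)(-8) = -60.5
M→N: (-1)(7) − (4)(7) = -35
N→O: (4)(2) − (8)(7) = -48
O→J: (8)(-4.5) − (-1)(2) = -34
Σ = -201.75
Signed area = Σ/2 = -100.875 (negative ⇒ clockwise traversal).

-100.875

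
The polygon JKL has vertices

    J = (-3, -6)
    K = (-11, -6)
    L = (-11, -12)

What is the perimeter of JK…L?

|JK| = √((-8)² + (0)²) = √64 = 8
|KL| = √((0)² + (-6)²) = √36 = 6
|LJ| = √((8)² + (6)²) = √100 = 10
Perimeter = 8 + 6 + 10 = 24.

24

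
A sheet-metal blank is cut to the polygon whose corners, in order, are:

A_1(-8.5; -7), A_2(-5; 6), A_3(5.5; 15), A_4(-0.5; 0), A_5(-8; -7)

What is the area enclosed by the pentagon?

93.25

Apply the surveyor's formula: 2A = Σ (x_i·y_{i+1} − x_{i+1}·y_i), indices taken mod 5.
Σ = (-86) + (-108) + (7.5) + (3.5) + (-3.5) = -186.5
Area = |Σ|/2 = 93.25.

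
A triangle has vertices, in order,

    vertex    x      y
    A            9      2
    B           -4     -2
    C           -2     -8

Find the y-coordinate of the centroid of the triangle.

Apply the shoelace (surveyor's) formula. First the cross-terms c_i = x_i·y_{i+1} − x_{i+1}·y_i:
  -10, 28, 68  ⇒  2A = 86, A = 43.
Then Σ (y_i + y_{i+1})·c_i = -688, so ȳ = -688 / (6·43) = -8/3.

-8/3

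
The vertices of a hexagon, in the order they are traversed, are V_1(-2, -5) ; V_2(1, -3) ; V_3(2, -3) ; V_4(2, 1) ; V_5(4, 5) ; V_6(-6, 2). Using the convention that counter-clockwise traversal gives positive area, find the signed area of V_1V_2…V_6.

Apply Gauss's area formula: 2A = Σ (x_i·y_{i+1} − x_{i+1}·y_i), indices taken mod 6.
Σ = (11) + (3) + (8) + (6) + (38) + (34) = 100
Signed area = Σ/2 = 50 (positive ⇒ counter-clockwise traversal).

50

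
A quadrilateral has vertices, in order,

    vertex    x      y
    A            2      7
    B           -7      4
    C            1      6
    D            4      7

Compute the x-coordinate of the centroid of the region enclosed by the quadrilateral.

Apply the surveyor's formula. First the cross-terms c_i = x_i·y_{i+1} − x_{i+1}·y_i:
  57, -46, -17, 14  ⇒  2A = 8, A = 4.
Then Σ (x_i + x_{i+1})·c_i = -10, so x̄ = -10 / (6·4) = -5/12.

-5/12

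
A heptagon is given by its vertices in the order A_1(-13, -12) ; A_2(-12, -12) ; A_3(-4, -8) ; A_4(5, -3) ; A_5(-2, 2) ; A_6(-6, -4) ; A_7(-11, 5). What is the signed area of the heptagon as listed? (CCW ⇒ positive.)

129.5

Cross-terms: 12, 48, 52, 4, 20, -74, 197  ⇒  Σ = 259
Signed area = Σ/2 = 129.5 (positive ⇒ counter-clockwise traversal).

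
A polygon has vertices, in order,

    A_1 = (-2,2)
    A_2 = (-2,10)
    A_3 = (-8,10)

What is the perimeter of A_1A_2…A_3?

|A_1A_2| = √((0)² + (8)²) = √64 = 8
|A_2A_3| = √((-6)² + (0)²) = √36 = 6
|A_3A_1| = √((6)² + (-8)²) = √100 = 10
Perimeter = 8 + 6 + 10 = 24.

24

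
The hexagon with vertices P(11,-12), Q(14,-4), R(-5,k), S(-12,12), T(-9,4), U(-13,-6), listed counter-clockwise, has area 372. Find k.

12

The doubled signed area Σ (x_i y_{i+1} − x_{i+1} y_i) is linear in k.
With k=0 it equals 432; the coefficient of k is 26 (from the two edges through R).
So 26·k + 432 = 2·372 = 744 ⇒ k = 12.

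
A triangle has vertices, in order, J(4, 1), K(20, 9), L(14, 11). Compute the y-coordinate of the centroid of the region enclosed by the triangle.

Apply the shoelace (surveyor's) formula. First the cross-terms c_i = x_i·y_{i+1} − x_{i+1}·y_i:
  16, 94, -30  ⇒  2A = 80, A = 40.
Then Σ (y_i + y_{i+1})·c_i = 1680, so ȳ = 1680 / (6·40) = 7.

7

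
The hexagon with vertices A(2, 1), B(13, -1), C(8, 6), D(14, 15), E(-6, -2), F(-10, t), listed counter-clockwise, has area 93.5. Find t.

Write out the shoelace sum; only the two edges meeting at F involve t:
2·Area = [((-6)·t − (-10)·(-2)) + ((-10)·1 − 2·t)] + 169
       = -8·t + 139 = 187
⇒ t = -6.

-6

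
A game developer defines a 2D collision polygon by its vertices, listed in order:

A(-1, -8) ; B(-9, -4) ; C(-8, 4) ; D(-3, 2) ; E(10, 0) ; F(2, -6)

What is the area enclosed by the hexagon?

121

Cross-terms: -68, -68, -4, -20, -60, -22  ⇒  Σ = -242
Area = |Σ|/2 = 121.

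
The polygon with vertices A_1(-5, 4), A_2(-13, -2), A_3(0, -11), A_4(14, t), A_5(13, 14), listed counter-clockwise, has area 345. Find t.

The doubled signed area Σ (x_i y_{i+1} − x_{i+1} y_i) is linear in t.
With t=0 it equals 677; the coefficient of t is -13 (from the two edges through A_4).
So -13·t + 677 = 2·345 = 690 ⇒ t = -1.

-1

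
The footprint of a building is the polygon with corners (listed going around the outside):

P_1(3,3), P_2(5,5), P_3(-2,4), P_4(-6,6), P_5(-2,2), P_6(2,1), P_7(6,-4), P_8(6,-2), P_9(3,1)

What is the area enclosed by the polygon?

26

Apply the shoelace formula: 2A = Σ (x_i·y_{i+1} − x_{i+1}·y_i), indices taken mod 9.
Cross-terms: 0, 30, 12, 0, -6, -14, 12, 12, 6  ⇒  Σ = 52
Area = |Σ|/2 = 26.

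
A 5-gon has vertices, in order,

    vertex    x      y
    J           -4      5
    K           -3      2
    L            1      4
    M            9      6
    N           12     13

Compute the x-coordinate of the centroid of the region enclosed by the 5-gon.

38/9

Apply the shoelace (surveyor's) formula. First the cross-terms c_i = x_i·y_{i+1} − x_{i+1}·y_i:
  7, -14, -30, 45, 112  ⇒  2A = 120, A = 60.
Then Σ (x_i + x_{i+1})·c_i = 1520, so x̄ = 1520 / (6·60) = 38/9.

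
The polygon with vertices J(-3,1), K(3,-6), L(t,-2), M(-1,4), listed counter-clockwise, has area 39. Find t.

The doubled signed area Σ (x_i y_{i+1} − x_{i+1} y_i) is linear in t.
With t=0 it equals 18; the coefficient of t is 10 (from the two edges through L).
So 10·t + 18 = 2·39 = 78 ⇒ t = 6.

6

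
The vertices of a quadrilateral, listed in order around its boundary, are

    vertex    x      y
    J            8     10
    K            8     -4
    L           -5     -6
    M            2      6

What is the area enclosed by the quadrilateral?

Apply the shoelace formula: 2A = Σ (x_i·y_{i+1} − x_{i+1}·y_i), indices taken mod 4.
Σ = (-112) + (-68) + (-18) + (-28) = -226
Area = |Σ|/2 = 113.

113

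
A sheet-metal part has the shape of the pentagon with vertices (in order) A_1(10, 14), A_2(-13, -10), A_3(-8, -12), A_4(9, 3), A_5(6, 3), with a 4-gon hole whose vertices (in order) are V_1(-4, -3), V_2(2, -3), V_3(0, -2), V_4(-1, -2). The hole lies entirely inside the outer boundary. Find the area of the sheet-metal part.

Outer boundary:
Apply the shoelace (surveyor's) formula: 2A = Σ (x_i·y_{i+1} − x_{i+1}·y_i), indices taken mod 5.
Σ = (82) + (76) + (84) + (9) + (54) = 305
Area = |Σ|/2 = 152.5.
Hole:
Apply the shoelace (surveyor's) formula: 2A = Σ (x_i·y_{i+1} − x_{i+1}·y_i), indices taken mod 4.
V_1→V_2: (-4)(-3) − (2)(-3) = 18
V_2→V_3: (2)(-2) − (0)(-3) = -4
V_3→V_4: (0)(-2) − (-1)(-2) = -2
V_4→V_1: (-1)(-3) − (-4)(-2) = -5
Σ = 7
Area = |Σ|/2 = 3.5.
Net area = 152.5 − 3.5 = 149.

149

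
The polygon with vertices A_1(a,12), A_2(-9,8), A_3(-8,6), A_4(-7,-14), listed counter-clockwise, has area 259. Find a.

15

The doubled signed area Σ (x_i y_{i+1} − x_{i+1} y_i) is linear in a.
With a=0 it equals 188; the coefficient of a is 22 (from the two edges through A_1).
So 22·a + 188 = 2·259 = 518 ⇒ a = 15.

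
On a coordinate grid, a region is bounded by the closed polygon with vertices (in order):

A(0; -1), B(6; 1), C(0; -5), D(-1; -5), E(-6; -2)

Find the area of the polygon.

25.5

Apply the shoelace (surveyor's) formula: 2A = Σ (x_i·y_{i+1} − x_{i+1}·y_i), indices taken mod 5.
Σ = (6) + (-30) + (-5) + (-28) + (6) = -51
Area = |Σ|/2 = 25.5.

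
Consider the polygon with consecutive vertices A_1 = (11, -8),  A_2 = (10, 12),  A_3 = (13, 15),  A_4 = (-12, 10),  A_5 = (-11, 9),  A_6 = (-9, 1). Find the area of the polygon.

A_1→A_2: (11)(12) − (10)(-8) = 212
A_2→A_3: (10)(15) − (13)(12) = -6
A_3→A_4: (13)(10) − (-12)(15) = 310
A_4→A_5: (-12)(9) − (-11)(10) = 2
A_5→A_6: (-11)(1) − (-9)(9) = 70
A_6→A_1: (-9)(-8) − (11)(1) = 61
Σ = 649
Area = |Σ|/2 = 324.5.

324.5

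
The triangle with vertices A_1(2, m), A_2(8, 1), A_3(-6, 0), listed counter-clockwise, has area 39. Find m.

-5

The doubled signed area Σ (x_i y_{i+1} − x_{i+1} y_i) is linear in m.
With m=0 it equals 8; the coefficient of m is -14 (from the two edges through A_1).
So -14·m + 8 = 2·39 = 78 ⇒ m = -5.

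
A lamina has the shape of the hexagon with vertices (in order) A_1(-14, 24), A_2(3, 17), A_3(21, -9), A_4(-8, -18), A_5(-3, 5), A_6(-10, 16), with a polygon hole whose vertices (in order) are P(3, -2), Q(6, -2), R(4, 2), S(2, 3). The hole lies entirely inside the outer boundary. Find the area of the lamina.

Outer boundary:
Σ = (-310) + (-384) + (-450) + (-94) + (2) + (-16) = -1252
Area = |Σ|/2 = 626.
Hole:
P→Q: (3)(-2) − (6)(-2) = 6
Q→R: (6)(2) − (4)(-2) = 20
R→S: (4)(3) − (2)(2) = 8
S→P: (2)(-2) − (3)(3) = -13
Σ = 21
Area = |Σ|/2 = 10.5.
Net area = 626 − 10.5 = 615.5.

615.5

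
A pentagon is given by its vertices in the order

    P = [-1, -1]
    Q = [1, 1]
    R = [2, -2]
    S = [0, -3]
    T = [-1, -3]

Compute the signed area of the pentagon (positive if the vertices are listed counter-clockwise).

-7.5

Apply Gauss's area formula: 2A = Σ (x_i·y_{i+1} − x_{i+1}·y_i), indices taken mod 5.
P→Q: (-1)(1) − (1)(-1) = 0
Q→R: (1)(-2) − (2)(1) = -4
R→S: (2)(-3) − (0)(-2) = -6
S→T: (0)(-3) − (-1)(-3) = -3
T→P: (-1)(-1) − (-1)(-3) = -2
Σ = -15
Signed area = Σ/2 = -7.5 (negative ⇒ clockwise traversal).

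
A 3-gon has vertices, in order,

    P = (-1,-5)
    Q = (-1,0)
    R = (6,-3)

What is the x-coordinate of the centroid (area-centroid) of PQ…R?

Apply the shoelace (surveyor's) formula. First the cross-terms c_i = x_i·y_{i+1} − x_{i+1}·y_i:
  -5, 3, -33  ⇒  2A = -35, A = -17.5.
Then Σ (x_i + x_{i+1})·c_i = -140, so x̄ = -140 / (6·(-17.5)) = 4/3.

4/3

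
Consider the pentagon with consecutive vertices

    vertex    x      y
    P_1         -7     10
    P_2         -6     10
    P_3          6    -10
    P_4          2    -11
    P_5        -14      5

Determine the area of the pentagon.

152.5

Apply the surveyor's formula: 2A = Σ (x_i·y_{i+1} − x_{i+1}·y_i), indices taken mod 5.
Cross-terms: -10, 0, -46, -144, -105  ⇒  Σ = -305
Area = |Σ|/2 = 152.5.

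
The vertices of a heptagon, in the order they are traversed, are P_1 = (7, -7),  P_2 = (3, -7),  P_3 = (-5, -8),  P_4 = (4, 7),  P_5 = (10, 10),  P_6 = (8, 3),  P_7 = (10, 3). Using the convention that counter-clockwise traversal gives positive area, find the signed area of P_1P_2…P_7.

Apply the surveyor's formula: 2A = Σ (x_i·y_{i+1} − x_{i+1}·y_i), indices taken mod 7.
Cross-terms: -28, -59, -3, -30, -50, -6, -91  ⇒  Σ = -267
Signed area = Σ/2 = -133.5 (negative ⇒ clockwise traversal).

-133.5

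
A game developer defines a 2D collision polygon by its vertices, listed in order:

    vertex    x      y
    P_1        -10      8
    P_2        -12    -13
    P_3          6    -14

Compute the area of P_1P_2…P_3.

Σ = (226) + (246) + (-92) = 380
Area = |Σ|/2 = 190.

190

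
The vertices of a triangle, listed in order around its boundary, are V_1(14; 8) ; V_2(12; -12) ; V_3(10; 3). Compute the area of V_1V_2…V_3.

35

Apply the shoelace formula: 2A = Σ (x_i·y_{i+1} − x_{i+1}·y_i), indices taken mod 3.
Σ = (-264) + (156) + (38) = -70
Area = |Σ|/2 = 35.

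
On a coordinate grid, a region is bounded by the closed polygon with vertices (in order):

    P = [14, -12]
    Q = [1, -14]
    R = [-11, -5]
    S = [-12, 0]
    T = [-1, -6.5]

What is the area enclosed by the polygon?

111

Σ = (-184) + (-159) + (-60) + (78) + (103) = -222
Area = |Σ|/2 = 111.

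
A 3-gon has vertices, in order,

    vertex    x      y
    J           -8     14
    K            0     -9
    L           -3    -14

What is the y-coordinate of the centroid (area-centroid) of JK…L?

Apply the surveyor's formula. First the cross-terms c_i = x_i·y_{i+1} − x_{i+1}·y_i:
  72, -27, -154  ⇒  2A = -109, A = -54.5.
Then Σ (y_i + y_{i+1})·c_i = 981, so ȳ = 981 / (6·(-54.5)) = -3.

-3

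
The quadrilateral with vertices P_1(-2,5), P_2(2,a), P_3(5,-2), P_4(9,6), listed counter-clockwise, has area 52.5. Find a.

The doubled signed area Σ (x_i y_{i+1} − x_{i+1} y_i) is linear in a.
With a=0 it equals 91; the coefficient of a is -7 (from the two edges through P_2).
So -7·a + 91 = 2·52.5 = 105 ⇒ a = -2.

-2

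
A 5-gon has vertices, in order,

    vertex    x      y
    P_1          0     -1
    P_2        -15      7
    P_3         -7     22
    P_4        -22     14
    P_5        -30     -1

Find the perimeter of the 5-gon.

98

|P_1P_2| = √((-15)² + (8)²) = √289 = 17
|P_2P_3| = √((8)² + (15)²) = √289 = 17
|P_3P_4| = √((-15)² + (-8)²) = √289 = 17
|P_4P_5| = √((-8)² + (-15)²) = √289 = 17
|P_5P_1| = √((30)² + (0)²) = √900 = 30
Perimeter = 17 + 17 + 17 + 17 + 30 = 98.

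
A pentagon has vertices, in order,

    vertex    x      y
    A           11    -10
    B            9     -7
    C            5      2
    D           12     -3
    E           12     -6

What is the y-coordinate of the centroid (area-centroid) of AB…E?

Apply the surveyor's formula. First the cross-terms c_i = x_i·y_{i+1} − x_{i+1}·y_i:
  13, 53, -39, -36, -54  ⇒  2A = -63, A = -31.5.
Then Σ (y_i + y_{i+1})·c_i = 741, so ȳ = 741 / (6·(-31.5)) = -247/63.

-247/63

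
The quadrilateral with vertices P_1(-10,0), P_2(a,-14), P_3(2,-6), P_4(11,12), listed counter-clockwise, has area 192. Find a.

-1

The doubled signed area Σ (x_i y_{i+1} − x_{i+1} y_i) is linear in a.
With a=0 it equals 378; the coefficient of a is -6 (from the two edges through P_2).
So -6·a + 378 = 2·192 = 384 ⇒ a = -1.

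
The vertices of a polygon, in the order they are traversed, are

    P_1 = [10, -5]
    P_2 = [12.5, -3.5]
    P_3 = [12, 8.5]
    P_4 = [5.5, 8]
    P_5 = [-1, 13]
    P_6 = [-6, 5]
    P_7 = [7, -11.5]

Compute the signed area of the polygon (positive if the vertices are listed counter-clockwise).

P_1→P_2: (10)(-3.5) − (12.5)(-5) = 27.5
P_2→P_3: (12.5)(8.5) − (12)(-3.5) = 148.25
P_3→P_4: (12)(8) − (5.5)(8.5) = 49.25
P_4→P_5: (5.5)(13) − (-1)(8) = 79.5
P_5→P_6: (-1)(5) − (-6)(13) = 73
P_6→P_7: (-6)(-11.5) − (7)(5) = 34
P_7→P_1: (7)(-5) − (10)(-11.5) = 80
Σ = 491.5
Signed area = Σ/2 = 245.75 (positive ⇒ counter-clockwise traversal).

245.75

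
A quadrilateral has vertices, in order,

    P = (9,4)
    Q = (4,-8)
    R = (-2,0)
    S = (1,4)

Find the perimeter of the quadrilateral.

|PQ| = √((-5)² + (-12)²) = √169 = 13
|QR| = √((-6)² + (8)²) = √100 = 10
|RS| = √((3)² + (4)²) = √25 = 5
|SP| = √((8)² + (0)²) = √64 = 8
Perimeter = 13 + 10 + 5 + 8 = 36.

36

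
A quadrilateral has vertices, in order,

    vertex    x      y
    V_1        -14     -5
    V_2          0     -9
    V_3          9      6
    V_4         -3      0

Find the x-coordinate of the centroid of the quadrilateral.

-197/120

Apply the surveyor's formula. First the cross-terms c_i = x_i·y_{i+1} − x_{i+1}·y_i:
  126, 81, 18, 15  ⇒  2A = 240, A = 120.
Then Σ (x_i + x_{i+1})·c_i = -1182, so x̄ = -1182 / (6·120) = -197/120.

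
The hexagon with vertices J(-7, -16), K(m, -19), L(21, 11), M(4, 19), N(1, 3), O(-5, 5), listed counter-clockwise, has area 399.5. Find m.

-8

Write out the shoelace sum; only the two edges meeting at K involve m:
2·Area = [((-7)·(-19) − m·(-16)) + (m·11 − 21·(-19))] + 483
       = 27·m + 1015 = 799
⇒ m = -8.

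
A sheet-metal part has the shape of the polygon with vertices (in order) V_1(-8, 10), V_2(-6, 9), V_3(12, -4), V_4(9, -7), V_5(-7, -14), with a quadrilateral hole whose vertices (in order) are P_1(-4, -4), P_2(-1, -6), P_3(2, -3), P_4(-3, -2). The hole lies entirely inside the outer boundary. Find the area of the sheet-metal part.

237.5

Outer boundary:
V_1→V_2: (-8)(9) − (-6)(10) = -12
V_2→V_3: (-6)(-4) − (12)(9) = -84
V_3→V_4: (12)(-7) − (9)(-4) = -48
V_4→V_5: (9)(-14) − (-7)(-7) = -175
V_5→V_1: (-7)(10) − (-8)(-14) = -182
Σ = -501
Area = |Σ|/2 = 250.5.
Hole:
P_1→P_2: (-4)(-6) − (-1)(-4) = 20
P_2→P_3: (-1)(-3) − (2)(-6) = 15
P_3→P_4: (2)(-2) − (-3)(-3) = -13
P_4→P_1: (-3)(-4) − (-4)(-2) = 4
Σ = 26
Area = |Σ|/2 = 13.
Net area = 250.5 − 13 = 237.5.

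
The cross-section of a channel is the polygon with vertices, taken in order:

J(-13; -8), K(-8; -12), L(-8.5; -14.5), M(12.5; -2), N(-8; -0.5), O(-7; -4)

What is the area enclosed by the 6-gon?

Apply the shoelace (surveyor's) formula: 2A = Σ (x_i·y_{i+1} − x_{i+1}·y_i), indices taken mod 6.
Cross-terms: 92, 14, 198.25, -22.25, 28.5, 4  ⇒  Σ = 314.5
Area = |Σ|/2 = 157.25.

157.25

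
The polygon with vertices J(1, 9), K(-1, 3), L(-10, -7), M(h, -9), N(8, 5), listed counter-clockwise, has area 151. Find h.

Write out the shoelace sum; only the two edges meeting at M involve h:
2·Area = [((-10)·(-9) − h·(-7)) + (h·5 − 8·(-9))] + 116
       = 12·h + 278 = 302
⇒ h = 2.

2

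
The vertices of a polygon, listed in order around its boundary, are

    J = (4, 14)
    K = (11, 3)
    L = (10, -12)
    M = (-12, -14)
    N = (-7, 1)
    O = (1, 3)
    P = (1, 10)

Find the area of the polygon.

Apply Gauss's area formula: 2A = Σ (x_i·y_{i+1} − x_{i+1}·y_i), indices taken mod 7.
Σ = (-142) + (-162) + (-284) + (-110) + (-22) + (7) + (-26) = -739
Area = |Σ|/2 = 369.5.

369.5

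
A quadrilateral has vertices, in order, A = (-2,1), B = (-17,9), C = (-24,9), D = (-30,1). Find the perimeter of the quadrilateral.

62

|AB| = √((-15)² + (8)²) = √289 = 17
|BC| = √((-7)² + (0)²) = √49 = 7
|CD| = √((-6)² + (-8)²) = √100 = 10
|DA| = √((28)² + (0)²) = √784 = 28
Perimeter = 17 + 7 + 10 + 28 = 62.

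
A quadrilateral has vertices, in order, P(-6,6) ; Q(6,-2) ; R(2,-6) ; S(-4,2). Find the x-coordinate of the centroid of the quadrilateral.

Apply the shoelace formula. First the cross-terms c_i = x_i·y_{i+1} − x_{i+1}·y_i:
  -24, -32, -20, -12  ⇒  2A = -88, A = -44.
Then Σ (x_i + x_{i+1})·c_i = -96, so x̄ = -96 / (6·(-44)) = 4/11.

4/11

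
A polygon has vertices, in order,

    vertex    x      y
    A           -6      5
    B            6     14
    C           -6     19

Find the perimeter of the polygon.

42

|AB| = √((12)² + (9)²) = √225 = 15
|BC| = √((-12)² + (5)²) = √169 = 13
|CA| = √((0)² + (-14)²) = √196 = 14
Perimeter = 15 + 13 + 14 = 42.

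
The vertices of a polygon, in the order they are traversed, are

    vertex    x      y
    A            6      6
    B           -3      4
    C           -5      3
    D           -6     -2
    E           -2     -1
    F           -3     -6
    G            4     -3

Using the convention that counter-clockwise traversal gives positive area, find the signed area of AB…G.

83.5

Apply the shoelace (surveyor's) formula: 2A = Σ (x_i·y_{i+1} − x_{i+1}·y_i), indices taken mod 7.
Σ = (42) + (11) + (28) + (2) + (9) + (33) + (42) = 167
Signed area = Σ/2 = 83.5 (positive ⇒ counter-clockwise traversal).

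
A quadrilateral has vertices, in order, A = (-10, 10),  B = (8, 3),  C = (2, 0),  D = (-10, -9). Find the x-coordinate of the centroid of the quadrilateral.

-38/9

Apply the shoelace formula. First the cross-terms c_i = x_i·y_{i+1} − x_{i+1}·y_i:
  -110, -6, -18, -190  ⇒  2A = -324, A = -162.
Then Σ (x_i + x_{i+1})·c_i = 4104, so x̄ = 4104 / (6·(-162)) = -38/9.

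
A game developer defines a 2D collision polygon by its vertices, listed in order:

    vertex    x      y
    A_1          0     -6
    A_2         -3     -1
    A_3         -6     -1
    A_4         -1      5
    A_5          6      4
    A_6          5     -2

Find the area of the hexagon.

74

Cross-terms: -18, -3, -31, -34, -32, -30  ⇒  Σ = -148
Area = |Σ|/2 = 74.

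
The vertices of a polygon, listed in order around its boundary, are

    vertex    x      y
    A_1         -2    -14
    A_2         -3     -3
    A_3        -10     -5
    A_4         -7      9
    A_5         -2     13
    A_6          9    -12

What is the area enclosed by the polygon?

Apply the shoelace (surveyor's) formula: 2A = Σ (x_i·y_{i+1} − x_{i+1}·y_i), indices taken mod 6.
Σ = (-36) + (-15) + (-125) + (-73) + (-93) + (-150) = -492
Area = |Σ|/2 = 246.

246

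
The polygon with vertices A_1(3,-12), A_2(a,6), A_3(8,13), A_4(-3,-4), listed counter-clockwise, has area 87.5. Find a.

The doubled signed area Σ (x_i y_{i+1} − x_{i+1} y_i) is linear in a.
With a=0 it equals 25; the coefficient of a is 25 (from the two edges through A_2).
So 25·a + 25 = 2·87.5 = 175 ⇒ a = 6.

6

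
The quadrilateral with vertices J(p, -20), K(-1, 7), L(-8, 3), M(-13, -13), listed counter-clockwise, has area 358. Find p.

Write out the shoelace sum; only the two edges meeting at J involve p:
2·Area = [((-13)·(-20) − p·(-13)) + (p·7 − (-1)·(-20))] + 196
       = 20·p + 436 = 716
⇒ p = 14.

14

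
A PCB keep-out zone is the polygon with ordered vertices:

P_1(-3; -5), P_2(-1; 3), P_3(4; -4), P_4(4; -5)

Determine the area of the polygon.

30.5

Apply the surveyor's formula: 2A = Σ (x_i·y_{i+1} − x_{i+1}·y_i), indices taken mod 4.
Σ = (-14) + (-8) + (-4) + (-35) = -61
Area = |Σ|/2 = 30.5.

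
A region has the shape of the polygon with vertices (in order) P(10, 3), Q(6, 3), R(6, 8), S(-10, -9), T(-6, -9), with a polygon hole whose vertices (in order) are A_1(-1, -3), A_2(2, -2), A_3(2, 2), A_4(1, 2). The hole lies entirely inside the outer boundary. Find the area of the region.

79.5

Outer boundary:
P→Q: (10)(3) − (6)(3) = 12
Q→R: (6)(8) − (6)(3) = 30
R→S: (6)(-9) − (-10)(8) = 26
S→T: (-10)(-9) − (-6)(-9) = 36
T→P: (-6)(3) − (10)(-9) = 72
Σ = 176
Area = |Σ|/2 = 88.
Hole:
Apply the shoelace (surveyor's) formula: 2A = Σ (x_i·y_{i+1} − x_{i+1}·y_i), indices taken mod 4.
A_1→A_2: (-1)(-2) − (2)(-3) = 8
A_2→A_3: (2)(2) − (2)(-2) = 8
A_3→A_4: (2)(2) − (1)(2) = 2
A_4→A_1: (1)(-3) − (-1)(2) = -1
Σ = 17
Area = |Σ|/2 = 8.5.
Net area = 88 − 8.5 = 79.5.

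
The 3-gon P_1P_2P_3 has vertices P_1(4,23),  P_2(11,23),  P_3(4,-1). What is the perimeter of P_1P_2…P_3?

56

|P_1P_2| = √((7)² + (0)²) = √49 = 7
|P_2P_3| = √((-7)² + (-24)²) = √625 = 25
|P_3P_1| = √((0)² + (24)²) = √576 = 24
Perimeter = 7 + 25 + 24 = 56.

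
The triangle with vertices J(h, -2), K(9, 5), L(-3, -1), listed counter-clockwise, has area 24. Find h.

Write out the shoelace sum; only the two edges meeting at J involve h:
2·Area = [((-3)·(-2) − h·(-1)) + (h·5 − 9·(-2))] + 6
       = 6·h + 30 = 48
⇒ h = 3.

3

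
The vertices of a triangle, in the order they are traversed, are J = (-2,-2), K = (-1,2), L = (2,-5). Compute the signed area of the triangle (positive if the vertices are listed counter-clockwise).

-9.5

Apply the shoelace formula: 2A = Σ (x_i·y_{i+1} − x_{i+1}·y_i), indices taken mod 3.
Σ = (-6) + (1) + (-14) = -19
Signed area = Σ/2 = -9.5 (negative ⇒ clockwise traversal).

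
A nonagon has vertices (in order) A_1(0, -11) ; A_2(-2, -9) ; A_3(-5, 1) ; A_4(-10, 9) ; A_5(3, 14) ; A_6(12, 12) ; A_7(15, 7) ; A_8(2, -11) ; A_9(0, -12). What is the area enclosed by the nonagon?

Apply Gauss's area formula: 2A = Σ (x_i·y_{i+1} − x_{i+1}·y_i), indices taken mod 9.
Σ = (-22) + (-47) + (-35) + (-167) + (-132) + (-96) + (-179) + (-24) + (0) = -702
Area = |Σ|/2 = 351.

351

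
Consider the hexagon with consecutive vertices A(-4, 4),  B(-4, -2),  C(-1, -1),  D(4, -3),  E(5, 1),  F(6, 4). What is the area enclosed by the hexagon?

53

Cross-terms: 24, 2, 7, 19, 14, 40  ⇒  Σ = 106
Area = |Σ|/2 = 53.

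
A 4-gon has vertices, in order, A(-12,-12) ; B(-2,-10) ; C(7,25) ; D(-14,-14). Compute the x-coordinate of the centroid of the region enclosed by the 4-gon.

Apply the shoelace (surveyor's) formula. First the cross-terms c_i = x_i·y_{i+1} − x_{i+1}·y_i:
  96, 20, 252, 0  ⇒  2A = 368, A = 184.
Then Σ (x_i + x_{i+1})·c_i = -3008, so x̄ = -3008 / (6·184) = -188/69.

-188/69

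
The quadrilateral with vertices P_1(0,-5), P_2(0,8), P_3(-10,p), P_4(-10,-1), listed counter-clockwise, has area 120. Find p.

The doubled signed area Σ (x_i y_{i+1} − x_{i+1} y_i) is linear in p.
With p=0 it equals 140; the coefficient of p is 10 (from the two edges through P_3).
So 10·p + 140 = 2·120 = 240 ⇒ p = 10.

10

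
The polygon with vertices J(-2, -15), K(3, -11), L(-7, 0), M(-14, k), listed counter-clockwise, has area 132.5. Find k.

-13

Write out the shoelace sum; only the two edges meeting at M involve k:
2·Area = [((-7)·k − (-14)·0) + ((-14)·(-15) − (-2)·k)] + -10
       = -5·k + 200 = 265
⇒ k = -13.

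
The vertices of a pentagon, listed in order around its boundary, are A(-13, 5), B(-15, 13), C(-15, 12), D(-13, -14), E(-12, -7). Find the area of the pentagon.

Apply Gauss's area formula: 2A = Σ (x_i·y_{i+1} − x_{i+1}·y_i), indices taken mod 5.
Σ = (-94) + (15) + (366) + (-77) + (-151) = 59
Area = |Σ|/2 = 29.5.

29.5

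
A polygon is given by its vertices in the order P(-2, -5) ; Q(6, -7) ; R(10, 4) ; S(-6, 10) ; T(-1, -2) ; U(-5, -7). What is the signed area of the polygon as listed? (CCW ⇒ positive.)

Σ = (44) + (94) + (124) + (22) + (-3) + (11) = 292
Signed area = Σ/2 = 146 (positive ⇒ counter-clockwise traversal).

146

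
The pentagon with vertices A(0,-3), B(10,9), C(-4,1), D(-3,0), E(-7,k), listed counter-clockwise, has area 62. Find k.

-8

The doubled signed area Σ (x_i y_{i+1} − x_{i+1} y_i) is linear in k.
With k=0 it equals 100; the coefficient of k is -3 (from the two edges through E).
So -3·k + 100 = 2·62 = 124 ⇒ k = -8.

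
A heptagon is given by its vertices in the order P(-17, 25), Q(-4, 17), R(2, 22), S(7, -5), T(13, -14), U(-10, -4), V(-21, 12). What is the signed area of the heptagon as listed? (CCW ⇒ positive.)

Cross-terms: -189, -122, -164, -33, -192, -204, -321  ⇒  Σ = -1225
Signed area = Σ/2 = -612.5 (negative ⇒ clockwise traversal).

-612.5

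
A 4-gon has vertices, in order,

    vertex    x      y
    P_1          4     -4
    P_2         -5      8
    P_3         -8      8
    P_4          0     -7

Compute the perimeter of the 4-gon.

|P_1P_2| = √((-9)² + (12)²) = √225 = 15
|P_2P_3| = √((-3)² + (0)²) = √9 = 3
|P_3P_4| = √((8)² + (-15)²) = √289 = 17
|P_4P_1| = √((4)² + (3)²) = √25 = 5
Perimeter = 15 + 3 + 17 + 5 = 40.

40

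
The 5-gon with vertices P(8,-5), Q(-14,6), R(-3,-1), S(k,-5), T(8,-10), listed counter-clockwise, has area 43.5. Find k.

Write out the shoelace sum; only the two edges meeting at S involve k:
2·Area = [((-3)·(-5) − k·(-1)) + (k·(-10) − 8·(-5))] + 50
       = -9·k + 105 = 87
⇒ k = 2.

2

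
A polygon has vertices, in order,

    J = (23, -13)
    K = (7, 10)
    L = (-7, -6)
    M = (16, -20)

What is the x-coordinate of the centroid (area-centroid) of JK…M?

Apply the shoelace formula. First the cross-terms c_i = x_i·y_{i+1} − x_{i+1}·y_i:
  321, 28, 236, 252  ⇒  2A = 837, A = 418.5.
Then Σ (x_i + x_{i+1})·c_i = 21582, so x̄ = 21582 / (6·418.5) = 2398/279.

2398/279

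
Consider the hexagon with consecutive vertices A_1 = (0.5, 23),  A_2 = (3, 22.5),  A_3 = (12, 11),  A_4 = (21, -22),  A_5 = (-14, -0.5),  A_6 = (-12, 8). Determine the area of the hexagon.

753.125

Σ = (-57.75) + (-237) + (-495) + (-318.5) + (-118) + (-280) = -1506.25
Area = |Σ|/2 = 753.125.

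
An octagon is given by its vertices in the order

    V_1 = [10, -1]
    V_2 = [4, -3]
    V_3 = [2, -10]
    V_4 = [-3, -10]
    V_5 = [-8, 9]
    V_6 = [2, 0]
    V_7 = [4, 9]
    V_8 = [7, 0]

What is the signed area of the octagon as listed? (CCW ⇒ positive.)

Σ = (-26) + (-34) + (-50) + (-107) + (-18) + (18) + (-63) + (-7) = -287
Signed area = Σ/2 = -143.5 (negative ⇒ clockwise traversal).

-143.5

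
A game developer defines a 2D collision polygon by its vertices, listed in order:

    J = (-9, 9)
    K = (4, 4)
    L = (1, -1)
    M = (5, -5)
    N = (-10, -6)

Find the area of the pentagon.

J→K: (-9)(4) − (4)(9) = -72
K→L: (4)(-1) − (1)(4) = -8
L→M: (1)(-5) − (5)(-1) = 0
M→N: (5)(-6) − (-10)(-5) = -80
N→J: (-10)(9) − (-9)(-6) = -144
Σ = -304
Area = |Σ|/2 = 152.

152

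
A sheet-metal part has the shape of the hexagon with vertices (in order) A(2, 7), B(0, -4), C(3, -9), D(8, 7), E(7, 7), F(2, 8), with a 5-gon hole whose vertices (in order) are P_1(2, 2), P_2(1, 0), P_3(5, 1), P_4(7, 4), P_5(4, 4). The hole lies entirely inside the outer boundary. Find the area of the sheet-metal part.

Outer boundary:
Apply the shoelace (surveyor's) formula: 2A = Σ (x_i·y_{i+1} − x_{i+1}·y_i), indices taken mod 6.
Σ = (-8) + (12) + (93) + (7) + (42) + (-2) = 144
Area = |Σ|/2 = 72.
Hole:
Apply the surveyor's formula: 2A = Σ (x_i·y_{i+1} − x_{i+1}·y_i), indices taken mod 5.
Σ = (-2) + (1) + (13) + (12) + (0) = 24
Area = |Σ|/2 = 12.
Net area = 72 − 12 = 60.

60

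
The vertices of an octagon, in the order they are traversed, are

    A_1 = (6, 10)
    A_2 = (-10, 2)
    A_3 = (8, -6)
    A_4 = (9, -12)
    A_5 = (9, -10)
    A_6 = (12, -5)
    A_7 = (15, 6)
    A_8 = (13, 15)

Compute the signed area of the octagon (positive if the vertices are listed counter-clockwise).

270.5

Apply the shoelace formula: 2A = Σ (x_i·y_{i+1} − x_{i+1}·y_i), indices taken mod 8.
A_1→A_2: (6)(2) − (-10)(10) = 112
A_2→A_3: (-10)(-6) − (8)(2) = 44
A_3→A_4: (8)(-12) − (9)(-6) = -42
A_4→A_5: (9)(-10) − (9)(-12) = 18
A_5→A_6: (9)(-5) − (12)(-10) = 75
A_6→A_7: (12)(6) − (15)(-5) = 147
A_7→A_8: (15)(15) − (13)(6) = 147
A_8→A_1: (13)(10) − (6)(15) = 40
Σ = 541
Signed area = Σ/2 = 270.5 (positive ⇒ counter-clockwise traversal).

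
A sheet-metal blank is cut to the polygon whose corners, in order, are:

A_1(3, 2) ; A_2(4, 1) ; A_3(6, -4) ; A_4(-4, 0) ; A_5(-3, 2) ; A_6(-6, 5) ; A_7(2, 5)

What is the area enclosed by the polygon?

52.5

Apply the surveyor's formula: 2A = Σ (x_i·y_{i+1} − x_{i+1}·y_i), indices taken mod 7.
Σ = (-5) + (-22) + (-16) + (-8) + (-3) + (-40) + (-11) = -105
Area = |Σ|/2 = 52.5.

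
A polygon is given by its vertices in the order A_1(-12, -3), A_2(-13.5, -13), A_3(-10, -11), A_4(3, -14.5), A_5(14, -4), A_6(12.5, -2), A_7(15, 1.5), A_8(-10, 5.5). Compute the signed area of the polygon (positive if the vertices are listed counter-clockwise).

383.625

Σ = (115.5) + (18.5) + (178) + (191) + (22) + (48.75) + (97.5) + (96) = 767.25
Signed area = Σ/2 = 383.625 (positive ⇒ counter-clockwise traversal).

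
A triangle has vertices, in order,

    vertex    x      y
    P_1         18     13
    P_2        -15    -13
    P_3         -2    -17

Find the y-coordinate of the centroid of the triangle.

Apply the shoelace formula. First the cross-terms c_i = x_i·y_{i+1} − x_{i+1}·y_i:
  -39, 229, 280  ⇒  2A = 470, A = 235.
Then Σ (y_i + y_{i+1})·c_i = -7990, so ȳ = -7990 / (6·235) = -17/3.

-17/3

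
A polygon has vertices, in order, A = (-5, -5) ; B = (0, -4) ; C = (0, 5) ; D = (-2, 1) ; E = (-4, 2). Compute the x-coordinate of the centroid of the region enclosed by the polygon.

Apply Gauss's area formula. First the cross-terms c_i = x_i·y_{i+1} − x_{i+1}·y_i:
  20, 0, 10, 0, 30  ⇒  2A = 60, A = 30.
Then Σ (x_i + x_{i+1})·c_i = -390, so x̄ = -390 / (6·30) = -13/6.

-13/6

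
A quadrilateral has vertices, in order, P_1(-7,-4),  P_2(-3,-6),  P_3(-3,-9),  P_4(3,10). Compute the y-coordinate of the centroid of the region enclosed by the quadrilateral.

-15/47

Apply the shoelace (surveyor's) formula. First the cross-terms c_i = x_i·y_{i+1} − x_{i+1}·y_i:
  30, 9, -3, 58  ⇒  2A = 94, A = 47.
Then Σ (y_i + y_{i+1})·c_i = -90, so ȳ = -90 / (6·47) = -15/47.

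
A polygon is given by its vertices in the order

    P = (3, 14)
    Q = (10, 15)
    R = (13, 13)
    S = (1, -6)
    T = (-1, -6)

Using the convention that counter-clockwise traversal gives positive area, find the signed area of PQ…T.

-129.5

Apply the shoelace (surveyor's) formula: 2A = Σ (x_i·y_{i+1} − x_{i+1}·y_i), indices taken mod 5.
Σ = (-95) + (-65) + (-91) + (-12) + (4) = -259
Signed area = Σ/2 = -129.5 (negative ⇒ clockwise traversal).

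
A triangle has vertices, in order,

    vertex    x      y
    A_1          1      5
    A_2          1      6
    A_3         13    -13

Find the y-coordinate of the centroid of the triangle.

Apply the shoelace formula. First the cross-terms c_i = x_i·y_{i+1} − x_{i+1}·y_i:
  1, -91, 78  ⇒  2A = -12, A = -6.
Then Σ (y_i + y_{i+1})·c_i = 24, so ȳ = 24 / (6·(-6)) = -2/3.

-2/3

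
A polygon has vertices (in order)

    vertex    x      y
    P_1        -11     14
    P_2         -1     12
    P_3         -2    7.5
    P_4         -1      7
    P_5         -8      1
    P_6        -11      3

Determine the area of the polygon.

93.5

P_1→P_2: (-11)(12) − (-1)(14) = -118
P_2→P_3: (-1)(7.5) − (-2)(12) = 16.5
P_3→P_4: (-2)(7) − (-1)(7.5) = -6.5
P_4→P_5: (-1)(1) − (-8)(7) = 55
P_5→P_6: (-8)(3) − (-11)(1) = -13
P_6→P_1: (-11)(14) − (-11)(3) = -121
Σ = -187
Area = |Σ|/2 = 93.5.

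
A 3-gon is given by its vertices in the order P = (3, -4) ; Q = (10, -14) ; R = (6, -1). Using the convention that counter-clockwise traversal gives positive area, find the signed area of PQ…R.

Apply the shoelace formula: 2A = Σ (x_i·y_{i+1} − x_{i+1}·y_i), indices taken mod 3.
Σ = (-2) + (74) + (-21) = 51
Signed area = Σ/2 = 25.5 (positive ⇒ counter-clockwise traversal).

25.5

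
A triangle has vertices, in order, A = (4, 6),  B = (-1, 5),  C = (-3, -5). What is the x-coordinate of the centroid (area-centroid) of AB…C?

0

Apply Gauss's area formula. First the cross-terms c_i = x_i·y_{i+1} − x_{i+1}·y_i:
  26, 20, 2  ⇒  2A = 48, A = 24.
Then Σ (x_i + x_{i+1})·c_i = 0, so x̄ = 0 / (6·24) = 0.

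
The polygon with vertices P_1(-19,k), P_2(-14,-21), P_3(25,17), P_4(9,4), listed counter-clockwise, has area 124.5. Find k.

-20

The doubled signed area Σ (x_i y_{i+1} − x_{i+1} y_i) is linear in k.
With k=0 it equals 709; the coefficient of k is 23 (from the two edges through P_1).
So 23·k + 709 = 2·124.5 = 249 ⇒ k = -20.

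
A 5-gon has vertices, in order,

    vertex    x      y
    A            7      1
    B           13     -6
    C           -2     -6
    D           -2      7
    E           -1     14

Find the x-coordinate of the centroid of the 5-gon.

839/291

Apply the surveyor's formula. First the cross-terms c_i = x_i·y_{i+1} − x_{i+1}·y_i:
  -55, -90, -26, -21, -99  ⇒  2A = -291, A = -145.5.
Then Σ (x_i + x_{i+1})·c_i = -2517, so x̄ = -2517 / (6·(-145.5)) = 839/291.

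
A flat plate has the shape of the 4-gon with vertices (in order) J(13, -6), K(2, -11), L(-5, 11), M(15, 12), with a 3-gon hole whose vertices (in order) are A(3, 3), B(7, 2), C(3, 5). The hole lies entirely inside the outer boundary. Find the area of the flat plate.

Outer boundary:
Σ = (-131) + (-33) + (-225) + (-246) = -635
Area = |Σ|/2 = 317.5.
Hole:
Apply the surveyor's formula: 2A = Σ (x_i·y_{i+1} − x_{i+1}·y_i), indices taken mod 3.
Σ = (-15) + (29) + (-6) = 8
Area = |Σ|/2 = 4.
Net area = 317.5 − 4 = 313.5.

313.5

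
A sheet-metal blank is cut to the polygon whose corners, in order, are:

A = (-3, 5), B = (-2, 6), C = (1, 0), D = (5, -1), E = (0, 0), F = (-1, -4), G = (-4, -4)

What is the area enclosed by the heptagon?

29.5

Apply Gauss's area formula: 2A = Σ (x_i·y_{i+1} − x_{i+1}·y_i), indices taken mod 7.
A→B: (-3)(6) − (-2)(5) = -8
B→C: (-2)(0) − (1)(6) = -6
C→D: (1)(-1) − (5)(0) = -1
D→E: (5)(0) − (0)(-1) = 0
E→F: (0)(-4) − (-1)(0) = 0
F→G: (-1)(-4) − (-4)(-4) = -12
G→A: (-4)(5) − (-3)(-4) = -32
Σ = -59
Area = |Σ|/2 = 29.5.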